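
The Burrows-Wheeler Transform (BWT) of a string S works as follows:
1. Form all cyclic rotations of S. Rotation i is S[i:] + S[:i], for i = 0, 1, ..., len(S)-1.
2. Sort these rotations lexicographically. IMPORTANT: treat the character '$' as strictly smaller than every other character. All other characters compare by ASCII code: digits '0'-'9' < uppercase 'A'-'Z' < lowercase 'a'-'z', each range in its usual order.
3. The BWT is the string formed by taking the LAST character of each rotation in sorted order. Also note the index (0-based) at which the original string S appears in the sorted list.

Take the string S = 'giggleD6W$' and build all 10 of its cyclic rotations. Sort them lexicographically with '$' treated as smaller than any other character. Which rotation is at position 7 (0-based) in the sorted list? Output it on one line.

All 10 rotations (rotation i = S[i:]+S[:i]):
  rot[0] = giggleD6W$
  rot[1] = iggleD6W$g
  rot[2] = ggleD6W$gi
  rot[3] = gleD6W$gig
  rot[4] = leD6W$gigg
  rot[5] = eD6W$giggl
  rot[6] = D6W$giggle
  rot[7] = 6W$giggleD
  rot[8] = W$giggleD6
  rot[9] = $giggleD6W
Sorted (with $ < everything):
  sorted[0] = $giggleD6W
  sorted[1] = 6W$giggleD
  sorted[2] = D6W$giggle
  sorted[3] = W$giggleD6
  sorted[4] = eD6W$giggl
  sorted[5] = ggleD6W$gi
  sorted[6] = giggleD6W$
  sorted[7] = gleD6W$gig
  sorted[8] = iggleD6W$g
  sorted[9] = leD6W$gigg
sorted[7] = gleD6W$gig

Answer: gleD6W$gig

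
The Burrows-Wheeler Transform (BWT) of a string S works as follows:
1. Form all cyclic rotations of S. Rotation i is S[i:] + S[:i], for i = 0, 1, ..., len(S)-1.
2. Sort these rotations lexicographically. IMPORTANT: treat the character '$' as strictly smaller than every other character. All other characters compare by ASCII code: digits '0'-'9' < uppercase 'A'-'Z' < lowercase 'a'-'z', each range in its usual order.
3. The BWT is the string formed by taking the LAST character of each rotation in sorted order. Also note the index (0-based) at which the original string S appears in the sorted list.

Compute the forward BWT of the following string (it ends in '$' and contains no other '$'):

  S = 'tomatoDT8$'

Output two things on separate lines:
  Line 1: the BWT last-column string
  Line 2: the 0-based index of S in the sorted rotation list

All 10 rotations (rotation i = S[i:]+S[:i]):
  rot[0] = tomatoDT8$
  rot[1] = omatoDT8$t
  rot[2] = matoDT8$to
  rot[3] = atoDT8$tom
  rot[4] = toDT8$toma
  rot[5] = oDT8$tomat
  rot[6] = DT8$tomato
  rot[7] = T8$tomatoD
  rot[8] = 8$tomatoDT
  rot[9] = $tomatoDT8
Sorted (with $ < everything):
  sorted[0] = $tomatoDT8  (last char: '8')
  sorted[1] = 8$tomatoDT  (last char: 'T')
  sorted[2] = DT8$tomato  (last char: 'o')
  sorted[3] = T8$tomatoD  (last char: 'D')
  sorted[4] = atoDT8$tom  (last char: 'm')
  sorted[5] = matoDT8$to  (last char: 'o')
  sorted[6] = oDT8$tomat  (last char: 't')
  sorted[7] = omatoDT8$t  (last char: 't')
  sorted[8] = toDT8$toma  (last char: 'a')
  sorted[9] = tomatoDT8$  (last char: '$')
Last column: 8ToDmotta$
Original string S is at sorted index 9

Answer: 8ToDmotta$
9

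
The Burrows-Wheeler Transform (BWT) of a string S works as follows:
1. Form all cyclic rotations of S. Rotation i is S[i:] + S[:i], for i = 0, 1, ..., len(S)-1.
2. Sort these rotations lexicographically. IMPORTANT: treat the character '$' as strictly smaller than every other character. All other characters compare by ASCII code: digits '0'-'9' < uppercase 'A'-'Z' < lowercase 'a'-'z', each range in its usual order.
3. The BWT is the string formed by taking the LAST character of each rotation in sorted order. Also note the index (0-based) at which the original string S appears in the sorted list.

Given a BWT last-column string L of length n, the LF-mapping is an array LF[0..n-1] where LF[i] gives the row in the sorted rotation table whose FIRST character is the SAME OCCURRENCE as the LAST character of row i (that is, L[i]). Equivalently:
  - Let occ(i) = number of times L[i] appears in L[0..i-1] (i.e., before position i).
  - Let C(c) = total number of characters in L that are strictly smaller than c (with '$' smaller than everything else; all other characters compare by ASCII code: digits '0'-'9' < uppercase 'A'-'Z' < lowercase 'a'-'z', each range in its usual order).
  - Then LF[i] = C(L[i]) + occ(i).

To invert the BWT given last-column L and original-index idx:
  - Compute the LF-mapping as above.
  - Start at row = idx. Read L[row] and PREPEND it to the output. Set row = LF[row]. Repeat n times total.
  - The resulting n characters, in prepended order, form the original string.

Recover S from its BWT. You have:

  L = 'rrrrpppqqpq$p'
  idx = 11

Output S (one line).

LF mapping: 9 10 11 12 1 2 3 6 7 4 8 0 5
Walk LF starting at row 11, prepending L[row]:
  step 1: row=11, L[11]='$', prepend. Next row=LF[11]=0
  step 2: row=0, L[0]='r', prepend. Next row=LF[0]=9
  step 3: row=9, L[9]='p', prepend. Next row=LF[9]=4
  step 4: row=4, L[4]='p', prepend. Next row=LF[4]=1
  step 5: row=1, L[1]='r', prepend. Next row=LF[1]=10
  step 6: row=10, L[10]='q', prepend. Next row=LF[10]=8
  step 7: row=8, L[8]='q', prepend. Next row=LF[8]=7
  step 8: row=7, L[7]='q', prepend. Next row=LF[7]=6
  step 9: row=6, L[6]='p', prepend. Next row=LF[6]=3
  step 10: row=3, L[3]='r', prepend. Next row=LF[3]=12
  step 11: row=12, L[12]='p', prepend. Next row=LF[12]=5
  step 12: row=5, L[5]='p', prepend. Next row=LF[5]=2
  step 13: row=2, L[2]='r', prepend. Next row=LF[2]=11
Reversed output: rpprpqqqrppr$

Answer: rpprpqqqrppr$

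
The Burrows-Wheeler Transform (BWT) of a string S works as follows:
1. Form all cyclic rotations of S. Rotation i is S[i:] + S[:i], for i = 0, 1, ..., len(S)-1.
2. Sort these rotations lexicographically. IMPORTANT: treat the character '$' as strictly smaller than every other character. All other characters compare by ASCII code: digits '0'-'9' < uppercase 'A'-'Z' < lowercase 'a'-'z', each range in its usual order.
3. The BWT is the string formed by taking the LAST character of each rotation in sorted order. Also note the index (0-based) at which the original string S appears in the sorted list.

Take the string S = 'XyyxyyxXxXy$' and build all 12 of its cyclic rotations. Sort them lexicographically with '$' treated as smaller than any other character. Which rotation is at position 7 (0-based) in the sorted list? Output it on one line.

Answer: y$XyyxyyxXxX

Derivation:
All 12 rotations (rotation i = S[i:]+S[:i]):
  rot[0] = XyyxyyxXxXy$
  rot[1] = yyxyyxXxXy$X
  rot[2] = yxyyxXxXy$Xy
  rot[3] = xyyxXxXy$Xyy
  rot[4] = yyxXxXy$Xyyx
  rot[5] = yxXxXy$Xyyxy
  rot[6] = xXxXy$Xyyxyy
  rot[7] = XxXy$Xyyxyyx
  rot[8] = xXy$XyyxyyxX
  rot[9] = Xy$XyyxyyxXx
  rot[10] = y$XyyxyyxXxX
  rot[11] = $XyyxyyxXxXy
Sorted (with $ < everything):
  sorted[0] = $XyyxyyxXxXy
  sorted[1] = XxXy$Xyyxyyx
  sorted[2] = Xy$XyyxyyxXx
  sorted[3] = XyyxyyxXxXy$
  sorted[4] = xXxXy$Xyyxyy
  sorted[5] = xXy$XyyxyyxX
  sorted[6] = xyyxXxXy$Xyy
  sorted[7] = y$XyyxyyxXxX
  sorted[8] = yxXxXy$Xyyxy
  sorted[9] = yxyyxXxXy$Xy
  sorted[10] = yyxXxXy$Xyyx
  sorted[11] = yyxyyxXxXy$X
sorted[7] = y$XyyxyyxXxX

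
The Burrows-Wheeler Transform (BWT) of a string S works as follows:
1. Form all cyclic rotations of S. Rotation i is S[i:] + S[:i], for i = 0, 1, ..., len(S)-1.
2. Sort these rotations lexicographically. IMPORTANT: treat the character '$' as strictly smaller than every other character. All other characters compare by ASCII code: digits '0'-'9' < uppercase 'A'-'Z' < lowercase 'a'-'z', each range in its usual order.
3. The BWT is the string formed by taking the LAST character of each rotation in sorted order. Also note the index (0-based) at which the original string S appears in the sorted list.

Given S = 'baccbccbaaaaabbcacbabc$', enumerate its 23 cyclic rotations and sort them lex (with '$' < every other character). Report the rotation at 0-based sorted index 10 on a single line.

All 23 rotations (rotation i = S[i:]+S[:i]):
  rot[0] = baccbccbaaaaabbcacbabc$
  rot[1] = accbccbaaaaabbcacbabc$b
  rot[2] = ccbccbaaaaabbcacbabc$ba
  rot[3] = cbccbaaaaabbcacbabc$bac
  rot[4] = bccbaaaaabbcacbabc$bacc
  rot[5] = ccbaaaaabbcacbabc$baccb
  rot[6] = cbaaaaabbcacbabc$baccbc
  rot[7] = baaaaabbcacbabc$baccbcc
  rot[8] = aaaaabbcacbabc$baccbccb
  rot[9] = aaaabbcacbabc$baccbccba
  rot[10] = aaabbcacbabc$baccbccbaa
  rot[11] = aabbcacbabc$baccbccbaaa
  rot[12] = abbcacbabc$baccbccbaaaa
  rot[13] = bbcacbabc$baccbccbaaaaa
  rot[14] = bcacbabc$baccbccbaaaaab
  rot[15] = cacbabc$baccbccbaaaaabb
  rot[16] = acbabc$baccbccbaaaaabbc
  rot[17] = cbabc$baccbccbaaaaabbca
  rot[18] = babc$baccbccbaaaaabbcac
  rot[19] = abc$baccbccbaaaaabbcacb
  rot[20] = bc$baccbccbaaaaabbcacba
  rot[21] = c$baccbccbaaaaabbcacbab
  rot[22] = $baccbccbaaaaabbcacbabc
Sorted (with $ < everything):
  sorted[0] = $baccbccbaaaaabbcacbabc
  sorted[1] = aaaaabbcacbabc$baccbccb
  sorted[2] = aaaabbcacbabc$baccbccba
  sorted[3] = aaabbcacbabc$baccbccbaa
  sorted[4] = aabbcacbabc$baccbccbaaa
  sorted[5] = abbcacbabc$baccbccbaaaa
  sorted[6] = abc$baccbccbaaaaabbcacb
  sorted[7] = acbabc$baccbccbaaaaabbc
  sorted[8] = accbccbaaaaabbcacbabc$b
  sorted[9] = baaaaabbcacbabc$baccbcc
  sorted[10] = babc$baccbccbaaaaabbcac
  sorted[11] = baccbccbaaaaabbcacbabc$
  sorted[12] = bbcacbabc$baccbccbaaaaa
  sorted[13] = bc$baccbccbaaaaabbcacba
  sorted[14] = bcacbabc$baccbccbaaaaab
  sorted[15] = bccbaaaaabbcacbabc$bacc
  sorted[16] = c$baccbccbaaaaabbcacbab
  sorted[17] = cacbabc$baccbccbaaaaabb
  sorted[18] = cbaaaaabbcacbabc$baccbc
  sorted[19] = cbabc$baccbccbaaaaabbca
  sorted[20] = cbccbaaaaabbcacbabc$bac
  sorted[21] = ccbaaaaabbcacbabc$baccb
  sorted[22] = ccbccbaaaaabbcacbabc$ba
sorted[10] = babc$baccbccbaaaaabbcac

Answer: babc$baccbccbaaaaabbcac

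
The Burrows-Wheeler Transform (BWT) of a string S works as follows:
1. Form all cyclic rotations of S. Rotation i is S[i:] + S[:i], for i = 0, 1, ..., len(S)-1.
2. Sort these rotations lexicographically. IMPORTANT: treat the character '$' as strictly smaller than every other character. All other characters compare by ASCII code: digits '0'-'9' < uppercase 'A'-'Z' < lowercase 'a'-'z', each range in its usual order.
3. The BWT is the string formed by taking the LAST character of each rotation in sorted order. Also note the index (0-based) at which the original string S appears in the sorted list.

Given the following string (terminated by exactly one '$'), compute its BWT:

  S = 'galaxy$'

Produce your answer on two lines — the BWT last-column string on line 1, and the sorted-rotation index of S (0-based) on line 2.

All 7 rotations (rotation i = S[i:]+S[:i]):
  rot[0] = galaxy$
  rot[1] = alaxy$g
  rot[2] = laxy$ga
  rot[3] = axy$gal
  rot[4] = xy$gala
  rot[5] = y$galax
  rot[6] = $galaxy
Sorted (with $ < everything):
  sorted[0] = $galaxy  (last char: 'y')
  sorted[1] = alaxy$g  (last char: 'g')
  sorted[2] = axy$gal  (last char: 'l')
  sorted[3] = galaxy$  (last char: '$')
  sorted[4] = laxy$ga  (last char: 'a')
  sorted[5] = xy$gala  (last char: 'a')
  sorted[6] = y$galax  (last char: 'x')
Last column: ygl$aax
Original string S is at sorted index 3

Answer: ygl$aax
3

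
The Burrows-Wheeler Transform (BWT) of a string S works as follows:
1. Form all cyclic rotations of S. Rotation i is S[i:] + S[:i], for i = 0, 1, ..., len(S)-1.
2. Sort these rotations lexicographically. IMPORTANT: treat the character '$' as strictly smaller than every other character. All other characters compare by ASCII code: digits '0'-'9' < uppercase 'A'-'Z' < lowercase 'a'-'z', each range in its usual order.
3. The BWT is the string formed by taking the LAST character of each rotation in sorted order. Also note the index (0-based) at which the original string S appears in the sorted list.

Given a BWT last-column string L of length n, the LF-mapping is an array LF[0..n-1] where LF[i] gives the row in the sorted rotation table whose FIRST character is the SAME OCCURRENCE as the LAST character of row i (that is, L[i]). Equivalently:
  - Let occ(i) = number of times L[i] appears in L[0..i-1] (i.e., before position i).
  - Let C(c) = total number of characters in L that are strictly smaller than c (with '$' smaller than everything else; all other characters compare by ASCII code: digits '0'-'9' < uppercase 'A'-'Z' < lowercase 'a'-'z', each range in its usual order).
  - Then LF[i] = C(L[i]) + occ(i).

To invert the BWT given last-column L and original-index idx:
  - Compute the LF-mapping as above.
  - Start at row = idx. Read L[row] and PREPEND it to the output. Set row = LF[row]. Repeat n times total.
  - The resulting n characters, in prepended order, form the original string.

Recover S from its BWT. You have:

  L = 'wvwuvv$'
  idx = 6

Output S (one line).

Answer: wvuvvw$

Derivation:
LF mapping: 5 2 6 1 3 4 0
Walk LF starting at row 6, prepending L[row]:
  step 1: row=6, L[6]='$', prepend. Next row=LF[6]=0
  step 2: row=0, L[0]='w', prepend. Next row=LF[0]=5
  step 3: row=5, L[5]='v', prepend. Next row=LF[5]=4
  step 4: row=4, L[4]='v', prepend. Next row=LF[4]=3
  step 5: row=3, L[3]='u', prepend. Next row=LF[3]=1
  step 6: row=1, L[1]='v', prepend. Next row=LF[1]=2
  step 7: row=2, L[2]='w', prepend. Next row=LF[2]=6
Reversed output: wvuvvw$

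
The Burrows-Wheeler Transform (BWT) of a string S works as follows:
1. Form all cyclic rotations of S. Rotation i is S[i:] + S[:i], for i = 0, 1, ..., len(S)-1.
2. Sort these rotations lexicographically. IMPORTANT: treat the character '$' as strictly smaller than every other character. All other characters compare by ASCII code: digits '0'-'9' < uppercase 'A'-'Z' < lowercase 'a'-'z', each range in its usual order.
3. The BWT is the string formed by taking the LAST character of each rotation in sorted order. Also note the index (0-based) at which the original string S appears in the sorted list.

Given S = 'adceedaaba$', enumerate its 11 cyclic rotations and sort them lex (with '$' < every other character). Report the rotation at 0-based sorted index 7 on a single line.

Answer: daaba$adcee

Derivation:
All 11 rotations (rotation i = S[i:]+S[:i]):
  rot[0] = adceedaaba$
  rot[1] = dceedaaba$a
  rot[2] = ceedaaba$ad
  rot[3] = eedaaba$adc
  rot[4] = edaaba$adce
  rot[5] = daaba$adcee
  rot[6] = aaba$adceed
  rot[7] = aba$adceeda
  rot[8] = ba$adceedaa
  rot[9] = a$adceedaab
  rot[10] = $adceedaaba
Sorted (with $ < everything):
  sorted[0] = $adceedaaba
  sorted[1] = a$adceedaab
  sorted[2] = aaba$adceed
  sorted[3] = aba$adceeda
  sorted[4] = adceedaaba$
  sorted[5] = ba$adceedaa
  sorted[6] = ceedaaba$ad
  sorted[7] = daaba$adcee
  sorted[8] = dceedaaba$a
  sorted[9] = edaaba$adce
  sorted[10] = eedaaba$adc
sorted[7] = daaba$adcee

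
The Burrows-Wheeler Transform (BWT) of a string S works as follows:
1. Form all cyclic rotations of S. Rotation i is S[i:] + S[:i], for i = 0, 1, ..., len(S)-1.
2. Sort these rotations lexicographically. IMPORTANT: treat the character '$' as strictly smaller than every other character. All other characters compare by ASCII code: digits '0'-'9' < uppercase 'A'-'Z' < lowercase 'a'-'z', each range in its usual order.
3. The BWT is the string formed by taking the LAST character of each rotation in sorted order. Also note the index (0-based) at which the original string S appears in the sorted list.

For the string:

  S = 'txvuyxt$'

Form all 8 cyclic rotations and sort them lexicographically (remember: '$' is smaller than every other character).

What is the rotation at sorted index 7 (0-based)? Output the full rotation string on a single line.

All 8 rotations (rotation i = S[i:]+S[:i]):
  rot[0] = txvuyxt$
  rot[1] = xvuyxt$t
  rot[2] = vuyxt$tx
  rot[3] = uyxt$txv
  rot[4] = yxt$txvu
  rot[5] = xt$txvuy
  rot[6] = t$txvuyx
  rot[7] = $txvuyxt
Sorted (with $ < everything):
  sorted[0] = $txvuyxt
  sorted[1] = t$txvuyx
  sorted[2] = txvuyxt$
  sorted[3] = uyxt$txv
  sorted[4] = vuyxt$tx
  sorted[5] = xt$txvuy
  sorted[6] = xvuyxt$t
  sorted[7] = yxt$txvu
sorted[7] = yxt$txvu

Answer: yxt$txvu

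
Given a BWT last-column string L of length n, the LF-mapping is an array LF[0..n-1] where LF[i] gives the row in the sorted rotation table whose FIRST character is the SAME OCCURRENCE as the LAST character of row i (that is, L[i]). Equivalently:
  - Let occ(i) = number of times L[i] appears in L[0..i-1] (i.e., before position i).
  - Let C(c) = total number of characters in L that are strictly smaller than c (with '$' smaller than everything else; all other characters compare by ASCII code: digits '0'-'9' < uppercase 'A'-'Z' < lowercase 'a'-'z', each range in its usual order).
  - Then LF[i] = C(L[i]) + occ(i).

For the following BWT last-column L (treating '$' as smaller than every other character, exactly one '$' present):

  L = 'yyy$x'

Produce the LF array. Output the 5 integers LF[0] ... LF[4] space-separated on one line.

Char counts: '$':1, 'x':1, 'y':3
C (first-col start): C('$')=0, C('x')=1, C('y')=2
L[0]='y': occ=0, LF[0]=C('y')+0=2+0=2
L[1]='y': occ=1, LF[1]=C('y')+1=2+1=3
L[2]='y': occ=2, LF[2]=C('y')+2=2+2=4
L[3]='$': occ=0, LF[3]=C('$')+0=0+0=0
L[4]='x': occ=0, LF[4]=C('x')+0=1+0=1

Answer: 2 3 4 0 1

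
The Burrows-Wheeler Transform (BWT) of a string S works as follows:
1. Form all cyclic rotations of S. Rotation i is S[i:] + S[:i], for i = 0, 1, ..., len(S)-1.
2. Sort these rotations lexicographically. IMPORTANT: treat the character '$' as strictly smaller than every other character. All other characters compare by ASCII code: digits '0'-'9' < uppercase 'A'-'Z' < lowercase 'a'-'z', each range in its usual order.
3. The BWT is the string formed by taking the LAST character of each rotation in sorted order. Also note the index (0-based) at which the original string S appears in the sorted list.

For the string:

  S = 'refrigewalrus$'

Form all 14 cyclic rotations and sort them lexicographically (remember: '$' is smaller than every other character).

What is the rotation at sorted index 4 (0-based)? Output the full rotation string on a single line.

Answer: frigewalrus$re

Derivation:
All 14 rotations (rotation i = S[i:]+S[:i]):
  rot[0] = refrigewalrus$
  rot[1] = efrigewalrus$r
  rot[2] = frigewalrus$re
  rot[3] = rigewalrus$ref
  rot[4] = igewalrus$refr
  rot[5] = gewalrus$refri
  rot[6] = ewalrus$refrig
  rot[7] = walrus$refrige
  rot[8] = alrus$refrigew
  rot[9] = lrus$refrigewa
  rot[10] = rus$refrigewal
  rot[11] = us$refrigewalr
  rot[12] = s$refrigewalru
  rot[13] = $refrigewalrus
Sorted (with $ < everything):
  sorted[0] = $refrigewalrus
  sorted[1] = alrus$refrigew
  sorted[2] = efrigewalrus$r
  sorted[3] = ewalrus$refrig
  sorted[4] = frigewalrus$re
  sorted[5] = gewalrus$refri
  sorted[6] = igewalrus$refr
  sorted[7] = lrus$refrigewa
  sorted[8] = refrigewalrus$
  sorted[9] = rigewalrus$ref
  sorted[10] = rus$refrigewal
  sorted[11] = s$refrigewalru
  sorted[12] = us$refrigewalr
  sorted[13] = walrus$refrige
sorted[4] = frigewalrus$re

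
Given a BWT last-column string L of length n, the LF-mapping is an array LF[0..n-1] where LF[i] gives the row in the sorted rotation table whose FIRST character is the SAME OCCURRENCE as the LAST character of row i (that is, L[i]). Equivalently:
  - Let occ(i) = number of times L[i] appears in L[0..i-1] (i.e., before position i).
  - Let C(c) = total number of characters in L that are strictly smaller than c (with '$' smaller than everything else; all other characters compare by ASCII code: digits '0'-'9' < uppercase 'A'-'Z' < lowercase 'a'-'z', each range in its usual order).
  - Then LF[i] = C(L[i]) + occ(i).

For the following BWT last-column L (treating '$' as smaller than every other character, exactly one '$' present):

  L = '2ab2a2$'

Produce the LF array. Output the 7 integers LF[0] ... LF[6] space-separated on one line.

Answer: 1 4 6 2 5 3 0

Derivation:
Char counts: '$':1, '2':3, 'a':2, 'b':1
C (first-col start): C('$')=0, C('2')=1, C('a')=4, C('b')=6
L[0]='2': occ=0, LF[0]=C('2')+0=1+0=1
L[1]='a': occ=0, LF[1]=C('a')+0=4+0=4
L[2]='b': occ=0, LF[2]=C('b')+0=6+0=6
L[3]='2': occ=1, LF[3]=C('2')+1=1+1=2
L[4]='a': occ=1, LF[4]=C('a')+1=4+1=5
L[5]='2': occ=2, LF[5]=C('2')+2=1+2=3
L[6]='$': occ=0, LF[6]=C('$')+0=0+0=0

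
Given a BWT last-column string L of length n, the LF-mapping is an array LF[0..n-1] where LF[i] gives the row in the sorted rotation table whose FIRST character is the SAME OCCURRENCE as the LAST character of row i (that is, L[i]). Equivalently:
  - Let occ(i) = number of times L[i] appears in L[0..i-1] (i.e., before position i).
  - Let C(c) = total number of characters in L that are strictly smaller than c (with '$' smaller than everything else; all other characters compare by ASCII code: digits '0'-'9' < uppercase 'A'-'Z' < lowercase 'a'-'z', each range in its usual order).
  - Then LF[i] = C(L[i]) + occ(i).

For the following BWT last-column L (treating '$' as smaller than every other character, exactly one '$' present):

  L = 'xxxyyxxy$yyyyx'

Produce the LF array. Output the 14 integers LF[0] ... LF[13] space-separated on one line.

Answer: 1 2 3 7 8 4 5 9 0 10 11 12 13 6

Derivation:
Char counts: '$':1, 'x':6, 'y':7
C (first-col start): C('$')=0, C('x')=1, C('y')=7
L[0]='x': occ=0, LF[0]=C('x')+0=1+0=1
L[1]='x': occ=1, LF[1]=C('x')+1=1+1=2
L[2]='x': occ=2, LF[2]=C('x')+2=1+2=3
L[3]='y': occ=0, LF[3]=C('y')+0=7+0=7
L[4]='y': occ=1, LF[4]=C('y')+1=7+1=8
L[5]='x': occ=3, LF[5]=C('x')+3=1+3=4
L[6]='x': occ=4, LF[6]=C('x')+4=1+4=5
L[7]='y': occ=2, LF[7]=C('y')+2=7+2=9
L[8]='$': occ=0, LF[8]=C('$')+0=0+0=0
L[9]='y': occ=3, LF[9]=C('y')+3=7+3=10
L[10]='y': occ=4, LF[10]=C('y')+4=7+4=11
L[11]='y': occ=5, LF[11]=C('y')+5=7+5=12
L[12]='y': occ=6, LF[12]=C('y')+6=7+6=13
L[13]='x': occ=5, LF[13]=C('x')+5=1+5=6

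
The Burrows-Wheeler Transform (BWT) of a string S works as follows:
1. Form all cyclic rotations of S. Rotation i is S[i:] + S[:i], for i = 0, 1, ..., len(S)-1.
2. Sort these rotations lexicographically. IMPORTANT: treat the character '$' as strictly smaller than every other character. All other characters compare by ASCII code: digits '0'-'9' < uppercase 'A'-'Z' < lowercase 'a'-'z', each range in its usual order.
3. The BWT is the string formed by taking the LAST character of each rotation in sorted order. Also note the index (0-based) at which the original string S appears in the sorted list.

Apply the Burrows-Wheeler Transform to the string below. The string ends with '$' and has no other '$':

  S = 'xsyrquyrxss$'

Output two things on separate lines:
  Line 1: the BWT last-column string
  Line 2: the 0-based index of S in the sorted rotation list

All 12 rotations (rotation i = S[i:]+S[:i]):
  rot[0] = xsyrquyrxss$
  rot[1] = syrquyrxss$x
  rot[2] = yrquyrxss$xs
  rot[3] = rquyrxss$xsy
  rot[4] = quyrxss$xsyr
  rot[5] = uyrxss$xsyrq
  rot[6] = yrxss$xsyrqu
  rot[7] = rxss$xsyrquy
  rot[8] = xss$xsyrquyr
  rot[9] = ss$xsyrquyrx
  rot[10] = s$xsyrquyrxs
  rot[11] = $xsyrquyrxss
Sorted (with $ < everything):
  sorted[0] = $xsyrquyrxss  (last char: 's')
  sorted[1] = quyrxss$xsyr  (last char: 'r')
  sorted[2] = rquyrxss$xsy  (last char: 'y')
  sorted[3] = rxss$xsyrquy  (last char: 'y')
  sorted[4] = s$xsyrquyrxs  (last char: 's')
  sorted[5] = ss$xsyrquyrx  (last char: 'x')
  sorted[6] = syrquyrxss$x  (last char: 'x')
  sorted[7] = uyrxss$xsyrq  (last char: 'q')
  sorted[8] = xss$xsyrquyr  (last char: 'r')
  sorted[9] = xsyrquyrxss$  (last char: '$')
  sorted[10] = yrquyrxss$xs  (last char: 's')
  sorted[11] = yrxss$xsyrqu  (last char: 'u')
Last column: sryysxxqr$su
Original string S is at sorted index 9

Answer: sryysxxqr$su
9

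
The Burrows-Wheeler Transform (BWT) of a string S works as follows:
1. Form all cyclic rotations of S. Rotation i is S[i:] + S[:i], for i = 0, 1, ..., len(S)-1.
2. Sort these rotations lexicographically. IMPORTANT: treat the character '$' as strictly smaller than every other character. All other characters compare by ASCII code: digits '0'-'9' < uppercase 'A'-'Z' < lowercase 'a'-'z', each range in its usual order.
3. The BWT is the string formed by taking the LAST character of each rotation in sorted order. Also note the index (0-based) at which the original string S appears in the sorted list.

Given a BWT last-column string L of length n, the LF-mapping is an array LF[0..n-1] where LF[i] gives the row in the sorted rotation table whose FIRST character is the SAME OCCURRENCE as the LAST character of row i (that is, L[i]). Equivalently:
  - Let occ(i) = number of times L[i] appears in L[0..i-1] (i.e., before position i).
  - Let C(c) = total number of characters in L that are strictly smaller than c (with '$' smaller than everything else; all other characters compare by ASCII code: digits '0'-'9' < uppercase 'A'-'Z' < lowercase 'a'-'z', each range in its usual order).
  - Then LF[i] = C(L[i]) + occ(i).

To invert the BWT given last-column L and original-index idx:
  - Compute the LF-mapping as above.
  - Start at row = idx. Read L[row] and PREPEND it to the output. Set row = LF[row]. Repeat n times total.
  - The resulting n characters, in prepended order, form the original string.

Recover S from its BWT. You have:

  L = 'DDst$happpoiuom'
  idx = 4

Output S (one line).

Answer: hippopotamusDD$

Derivation:
LF mapping: 1 2 12 13 0 4 3 9 10 11 7 5 14 8 6
Walk LF starting at row 4, prepending L[row]:
  step 1: row=4, L[4]='$', prepend. Next row=LF[4]=0
  step 2: row=0, L[0]='D', prepend. Next row=LF[0]=1
  step 3: row=1, L[1]='D', prepend. Next row=LF[1]=2
  step 4: row=2, L[2]='s', prepend. Next row=LF[2]=12
  step 5: row=12, L[12]='u', prepend. Next row=LF[12]=14
  step 6: row=14, L[14]='m', prepend. Next row=LF[14]=6
  step 7: row=6, L[6]='a', prepend. Next row=LF[6]=3
  step 8: row=3, L[3]='t', prepend. Next row=LF[3]=13
  step 9: row=13, L[13]='o', prepend. Next row=LF[13]=8
  step 10: row=8, L[8]='p', prepend. Next row=LF[8]=10
  step 11: row=10, L[10]='o', prepend. Next row=LF[10]=7
  step 12: row=7, L[7]='p', prepend. Next row=LF[7]=9
  step 13: row=9, L[9]='p', prepend. Next row=LF[9]=11
  step 14: row=11, L[11]='i', prepend. Next row=LF[11]=5
  step 15: row=5, L[5]='h', prepend. Next row=LF[5]=4
Reversed output: hippopotamusDD$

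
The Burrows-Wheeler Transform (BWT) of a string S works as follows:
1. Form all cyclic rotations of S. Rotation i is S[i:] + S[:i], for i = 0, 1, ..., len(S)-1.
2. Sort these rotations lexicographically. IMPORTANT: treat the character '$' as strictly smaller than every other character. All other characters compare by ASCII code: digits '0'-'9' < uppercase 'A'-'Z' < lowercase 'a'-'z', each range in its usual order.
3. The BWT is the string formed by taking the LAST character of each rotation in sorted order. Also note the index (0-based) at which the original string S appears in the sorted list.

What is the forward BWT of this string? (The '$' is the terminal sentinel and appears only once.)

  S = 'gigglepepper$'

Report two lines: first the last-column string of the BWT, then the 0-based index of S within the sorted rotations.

All 13 rotations (rotation i = S[i:]+S[:i]):
  rot[0] = gigglepepper$
  rot[1] = igglepepper$g
  rot[2] = gglepepper$gi
  rot[3] = glepepper$gig
  rot[4] = lepepper$gigg
  rot[5] = epepper$giggl
  rot[6] = pepper$giggle
  rot[7] = epper$gigglep
  rot[8] = pper$gigglepe
  rot[9] = per$gigglepep
  rot[10] = er$gigglepepp
  rot[11] = r$gigglepeppe
  rot[12] = $gigglepepper
Sorted (with $ < everything):
  sorted[0] = $gigglepepper  (last char: 'r')
  sorted[1] = epepper$giggl  (last char: 'l')
  sorted[2] = epper$gigglep  (last char: 'p')
  sorted[3] = er$gigglepepp  (last char: 'p')
  sorted[4] = gglepepper$gi  (last char: 'i')
  sorted[5] = gigglepepper$  (last char: '$')
  sorted[6] = glepepper$gig  (last char: 'g')
  sorted[7] = igglepepper$g  (last char: 'g')
  sorted[8] = lepepper$gigg  (last char: 'g')
  sorted[9] = pepper$giggle  (last char: 'e')
  sorted[10] = per$gigglepep  (last char: 'p')
  sorted[11] = pper$gigglepe  (last char: 'e')
  sorted[12] = r$gigglepeppe  (last char: 'e')
Last column: rlppi$gggepee
Original string S is at sorted index 5

Answer: rlppi$gggepee
5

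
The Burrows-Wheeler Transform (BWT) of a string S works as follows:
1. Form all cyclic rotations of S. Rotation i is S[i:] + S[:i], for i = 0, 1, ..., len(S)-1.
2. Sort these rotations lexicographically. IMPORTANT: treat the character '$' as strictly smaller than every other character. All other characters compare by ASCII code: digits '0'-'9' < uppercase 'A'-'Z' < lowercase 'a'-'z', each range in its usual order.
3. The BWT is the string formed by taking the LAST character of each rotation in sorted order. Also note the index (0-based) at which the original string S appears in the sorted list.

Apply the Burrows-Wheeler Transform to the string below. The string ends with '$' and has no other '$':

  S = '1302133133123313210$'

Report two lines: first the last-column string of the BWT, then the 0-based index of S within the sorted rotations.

Answer: 01323$33230113331121
5

Derivation:
All 20 rotations (rotation i = S[i:]+S[:i]):
  rot[0] = 1302133133123313210$
  rot[1] = 302133133123313210$1
  rot[2] = 02133133123313210$13
  rot[3] = 2133133123313210$130
  rot[4] = 133133123313210$1302
  rot[5] = 33133123313210$13021
  rot[6] = 3133123313210$130213
  rot[7] = 133123313210$1302133
  rot[8] = 33123313210$13021331
  rot[9] = 3123313210$130213313
  rot[10] = 123313210$1302133133
  rot[11] = 23313210$13021331331
  rot[12] = 3313210$130213313312
  rot[13] = 313210$1302133133123
  rot[14] = 13210$13021331331233
  rot[15] = 3210$130213313312331
  rot[16] = 210$1302133133123313
  rot[17] = 10$13021331331233132
  rot[18] = 0$130213313312331321
  rot[19] = $1302133133123313210
Sorted (with $ < everything):
  sorted[0] = $1302133133123313210  (last char: '0')
  sorted[1] = 0$130213313312331321  (last char: '1')
  sorted[2] = 02133133123313210$13  (last char: '3')
  sorted[3] = 10$13021331331233132  (last char: '2')
  sorted[4] = 123313210$1302133133  (last char: '3')
  sorted[5] = 1302133133123313210$  (last char: '$')
  sorted[6] = 13210$13021331331233  (last char: '3')
  sorted[7] = 133123313210$1302133  (last char: '3')
  sorted[8] = 133133123313210$1302  (last char: '2')
  sorted[9] = 210$1302133133123313  (last char: '3')
  sorted[10] = 2133133123313210$130  (last char: '0')
  sorted[11] = 23313210$13021331331  (last char: '1')
  sorted[12] = 302133133123313210$1  (last char: '1')
  sorted[13] = 3123313210$130213313  (last char: '3')
  sorted[14] = 313210$1302133133123  (last char: '3')
  sorted[15] = 3133123313210$130213  (last char: '3')
  sorted[16] = 3210$130213313312331  (last char: '1')
  sorted[17] = 33123313210$13021331  (last char: '1')
  sorted[18] = 3313210$130213313312  (last char: '2')
  sorted[19] = 33133123313210$13021  (last char: '1')
Last column: 01323$33230113331121
Original string S is at sorted index 5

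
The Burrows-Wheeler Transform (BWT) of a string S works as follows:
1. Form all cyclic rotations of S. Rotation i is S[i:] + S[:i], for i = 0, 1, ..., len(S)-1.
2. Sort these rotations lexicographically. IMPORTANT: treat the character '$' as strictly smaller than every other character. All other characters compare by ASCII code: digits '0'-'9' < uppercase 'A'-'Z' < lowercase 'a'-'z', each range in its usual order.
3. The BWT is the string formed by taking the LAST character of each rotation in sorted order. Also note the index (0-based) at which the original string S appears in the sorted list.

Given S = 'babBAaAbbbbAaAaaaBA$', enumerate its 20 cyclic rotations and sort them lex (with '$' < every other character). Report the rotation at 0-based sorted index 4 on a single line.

Answer: AaaaBA$babBAaAbbbbAa

Derivation:
All 20 rotations (rotation i = S[i:]+S[:i]):
  rot[0] = babBAaAbbbbAaAaaaBA$
  rot[1] = abBAaAbbbbAaAaaaBA$b
  rot[2] = bBAaAbbbbAaAaaaBA$ba
  rot[3] = BAaAbbbbAaAaaaBA$bab
  rot[4] = AaAbbbbAaAaaaBA$babB
  rot[5] = aAbbbbAaAaaaBA$babBA
  rot[6] = AbbbbAaAaaaBA$babBAa
  rot[7] = bbbbAaAaaaBA$babBAaA
  rot[8] = bbbAaAaaaBA$babBAaAb
  rot[9] = bbAaAaaaBA$babBAaAbb
  rot[10] = bAaAaaaBA$babBAaAbbb
  rot[11] = AaAaaaBA$babBAaAbbbb
  rot[12] = aAaaaBA$babBAaAbbbbA
  rot[13] = AaaaBA$babBAaAbbbbAa
  rot[14] = aaaBA$babBAaAbbbbAaA
  rot[15] = aaBA$babBAaAbbbbAaAa
  rot[16] = aBA$babBAaAbbbbAaAaa
  rot[17] = BA$babBAaAbbbbAaAaaa
  rot[18] = A$babBAaAbbbbAaAaaaB
  rot[19] = $babBAaAbbbbAaAaaaBA
Sorted (with $ < everything):
  sorted[0] = $babBAaAbbbbAaAaaaBA
  sorted[1] = A$babBAaAbbbbAaAaaaB
  sorted[2] = AaAaaaBA$babBAaAbbbb
  sorted[3] = AaAbbbbAaAaaaBA$babB
  sorted[4] = AaaaBA$babBAaAbbbbAa
  sorted[5] = AbbbbAaAaaaBA$babBAa
  sorted[6] = BA$babBAaAbbbbAaAaaa
  sorted[7] = BAaAbbbbAaAaaaBA$bab
  sorted[8] = aAaaaBA$babBAaAbbbbA
  sorted[9] = aAbbbbAaAaaaBA$babBA
  sorted[10] = aBA$babBAaAbbbbAaAaa
  sorted[11] = aaBA$babBAaAbbbbAaAa
  sorted[12] = aaaBA$babBAaAbbbbAaA
  sorted[13] = abBAaAbbbbAaAaaaBA$b
  sorted[14] = bAaAaaaBA$babBAaAbbb
  sorted[15] = bBAaAbbbbAaAaaaBA$ba
  sorted[16] = babBAaAbbbbAaAaaaBA$
  sorted[17] = bbAaAaaaBA$babBAaAbb
  sorted[18] = bbbAaAaaaBA$babBAaAb
  sorted[19] = bbbbAaAaaaBA$babBAaA
sorted[4] = AaaaBA$babBAaAbbbbAa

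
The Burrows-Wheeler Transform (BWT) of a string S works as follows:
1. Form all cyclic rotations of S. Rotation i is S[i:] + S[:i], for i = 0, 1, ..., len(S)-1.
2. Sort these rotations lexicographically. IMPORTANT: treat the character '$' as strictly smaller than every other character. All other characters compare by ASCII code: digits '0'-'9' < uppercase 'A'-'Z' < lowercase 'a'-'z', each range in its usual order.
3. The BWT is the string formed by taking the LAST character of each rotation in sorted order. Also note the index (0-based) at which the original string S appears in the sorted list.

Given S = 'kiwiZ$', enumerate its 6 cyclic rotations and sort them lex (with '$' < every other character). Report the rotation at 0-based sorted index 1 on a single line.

All 6 rotations (rotation i = S[i:]+S[:i]):
  rot[0] = kiwiZ$
  rot[1] = iwiZ$k
  rot[2] = wiZ$ki
  rot[3] = iZ$kiw
  rot[4] = Z$kiwi
  rot[5] = $kiwiZ
Sorted (with $ < everything):
  sorted[0] = $kiwiZ
  sorted[1] = Z$kiwi
  sorted[2] = iZ$kiw
  sorted[3] = iwiZ$k
  sorted[4] = kiwiZ$
  sorted[5] = wiZ$ki
sorted[1] = Z$kiwi

Answer: Z$kiwi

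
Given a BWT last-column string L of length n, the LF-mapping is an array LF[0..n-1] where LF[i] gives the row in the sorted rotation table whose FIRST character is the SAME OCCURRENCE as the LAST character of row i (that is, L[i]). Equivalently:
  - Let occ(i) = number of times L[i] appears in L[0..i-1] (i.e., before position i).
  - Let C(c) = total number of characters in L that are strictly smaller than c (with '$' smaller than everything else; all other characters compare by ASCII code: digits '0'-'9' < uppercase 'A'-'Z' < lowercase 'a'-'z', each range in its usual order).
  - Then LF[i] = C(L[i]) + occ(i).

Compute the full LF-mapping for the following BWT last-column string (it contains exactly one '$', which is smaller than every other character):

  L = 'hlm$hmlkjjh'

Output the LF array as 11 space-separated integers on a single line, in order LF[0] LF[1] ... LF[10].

Char counts: '$':1, 'h':3, 'j':2, 'k':1, 'l':2, 'm':2
C (first-col start): C('$')=0, C('h')=1, C('j')=4, C('k')=6, C('l')=7, C('m')=9
L[0]='h': occ=0, LF[0]=C('h')+0=1+0=1
L[1]='l': occ=0, LF[1]=C('l')+0=7+0=7
L[2]='m': occ=0, LF[2]=C('m')+0=9+0=9
L[3]='$': occ=0, LF[3]=C('$')+0=0+0=0
L[4]='h': occ=1, LF[4]=C('h')+1=1+1=2
L[5]='m': occ=1, LF[5]=C('m')+1=9+1=10
L[6]='l': occ=1, LF[6]=C('l')+1=7+1=8
L[7]='k': occ=0, LF[7]=C('k')+0=6+0=6
L[8]='j': occ=0, LF[8]=C('j')+0=4+0=4
L[9]='j': occ=1, LF[9]=C('j')+1=4+1=5
L[10]='h': occ=2, LF[10]=C('h')+2=1+2=3

Answer: 1 7 9 0 2 10 8 6 4 5 3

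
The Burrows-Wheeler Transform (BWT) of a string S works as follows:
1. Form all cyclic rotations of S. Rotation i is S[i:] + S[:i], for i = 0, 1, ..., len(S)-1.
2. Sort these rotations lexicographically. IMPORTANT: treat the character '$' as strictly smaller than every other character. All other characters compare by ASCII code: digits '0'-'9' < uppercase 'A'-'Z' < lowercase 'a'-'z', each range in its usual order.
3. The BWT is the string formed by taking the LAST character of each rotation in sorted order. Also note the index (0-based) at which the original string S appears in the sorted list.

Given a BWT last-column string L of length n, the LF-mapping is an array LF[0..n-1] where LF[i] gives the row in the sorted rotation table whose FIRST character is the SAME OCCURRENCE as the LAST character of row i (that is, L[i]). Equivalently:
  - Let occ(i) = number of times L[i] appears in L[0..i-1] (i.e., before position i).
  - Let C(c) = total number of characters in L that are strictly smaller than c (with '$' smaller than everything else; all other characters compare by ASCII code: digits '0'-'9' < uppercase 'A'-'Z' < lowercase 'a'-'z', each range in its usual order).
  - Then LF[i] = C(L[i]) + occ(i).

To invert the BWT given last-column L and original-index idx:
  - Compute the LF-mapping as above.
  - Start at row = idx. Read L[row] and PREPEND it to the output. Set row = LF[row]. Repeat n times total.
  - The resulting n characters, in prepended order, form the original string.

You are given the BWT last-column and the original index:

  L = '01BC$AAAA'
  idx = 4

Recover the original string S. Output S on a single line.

LF mapping: 1 2 7 8 0 3 4 5 6
Walk LF starting at row 4, prepending L[row]:
  step 1: row=4, L[4]='$', prepend. Next row=LF[4]=0
  step 2: row=0, L[0]='0', prepend. Next row=LF[0]=1
  step 3: row=1, L[1]='1', prepend. Next row=LF[1]=2
  step 4: row=2, L[2]='B', prepend. Next row=LF[2]=7
  step 5: row=7, L[7]='A', prepend. Next row=LF[7]=5
  step 6: row=5, L[5]='A', prepend. Next row=LF[5]=3
  step 7: row=3, L[3]='C', prepend. Next row=LF[3]=8
  step 8: row=8, L[8]='A', prepend. Next row=LF[8]=6
  step 9: row=6, L[6]='A', prepend. Next row=LF[6]=4
Reversed output: AACAAB10$

Answer: AACAAB10$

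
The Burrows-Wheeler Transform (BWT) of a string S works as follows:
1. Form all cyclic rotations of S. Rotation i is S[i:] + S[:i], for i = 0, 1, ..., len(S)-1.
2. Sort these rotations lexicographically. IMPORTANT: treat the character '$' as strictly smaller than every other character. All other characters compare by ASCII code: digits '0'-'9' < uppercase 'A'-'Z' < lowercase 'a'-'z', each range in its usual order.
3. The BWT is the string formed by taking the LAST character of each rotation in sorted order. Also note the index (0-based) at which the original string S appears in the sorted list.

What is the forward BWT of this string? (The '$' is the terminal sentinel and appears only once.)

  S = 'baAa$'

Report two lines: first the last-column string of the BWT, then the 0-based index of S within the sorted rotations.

Answer: aaAb$
4

Derivation:
All 5 rotations (rotation i = S[i:]+S[:i]):
  rot[0] = baAa$
  rot[1] = aAa$b
  rot[2] = Aa$ba
  rot[3] = a$baA
  rot[4] = $baAa
Sorted (with $ < everything):
  sorted[0] = $baAa  (last char: 'a')
  sorted[1] = Aa$ba  (last char: 'a')
  sorted[2] = a$baA  (last char: 'A')
  sorted[3] = aAa$b  (last char: 'b')
  sorted[4] = baAa$  (last char: '$')
Last column: aaAb$
Original string S is at sorted index 4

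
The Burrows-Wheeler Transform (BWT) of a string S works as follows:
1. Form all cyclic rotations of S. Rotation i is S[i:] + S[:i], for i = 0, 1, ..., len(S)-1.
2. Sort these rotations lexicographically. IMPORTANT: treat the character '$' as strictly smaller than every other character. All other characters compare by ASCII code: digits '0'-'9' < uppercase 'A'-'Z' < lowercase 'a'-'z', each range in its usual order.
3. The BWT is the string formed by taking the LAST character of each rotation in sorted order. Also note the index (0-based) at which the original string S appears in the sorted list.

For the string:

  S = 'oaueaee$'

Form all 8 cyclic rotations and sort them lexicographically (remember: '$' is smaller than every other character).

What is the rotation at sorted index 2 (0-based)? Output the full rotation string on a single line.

All 8 rotations (rotation i = S[i:]+S[:i]):
  rot[0] = oaueaee$
  rot[1] = aueaee$o
  rot[2] = ueaee$oa
  rot[3] = eaee$oau
  rot[4] = aee$oaue
  rot[5] = ee$oauea
  rot[6] = e$oaueae
  rot[7] = $oaueaee
Sorted (with $ < everything):
  sorted[0] = $oaueaee
  sorted[1] = aee$oaue
  sorted[2] = aueaee$o
  sorted[3] = e$oaueae
  sorted[4] = eaee$oau
  sorted[5] = ee$oauea
  sorted[6] = oaueaee$
  sorted[7] = ueaee$oa
sorted[2] = aueaee$o

Answer: aueaee$o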